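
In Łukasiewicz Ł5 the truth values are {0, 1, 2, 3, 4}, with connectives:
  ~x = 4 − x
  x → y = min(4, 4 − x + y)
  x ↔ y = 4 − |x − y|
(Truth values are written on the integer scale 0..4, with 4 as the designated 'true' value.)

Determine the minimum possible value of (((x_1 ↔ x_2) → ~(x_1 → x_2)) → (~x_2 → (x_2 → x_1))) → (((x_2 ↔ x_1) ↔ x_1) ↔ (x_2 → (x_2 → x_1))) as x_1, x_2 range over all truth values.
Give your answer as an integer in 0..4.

Take x_1 = 0, x_2 = 0:
x_1 ↔ x_2 = 0 ↔ 0 = 4
x_1 → x_2 = 0 → 0 = 4
~(x_1 → x_2) = ~4 = 0
(x_1 ↔ x_2) → ~(x_1 → x_2) = 4 → 0 = 0
~x_2 = ~0 = 4
x_2 → x_1 = 0 → 0 = 4
~x_2 → (x_2 → x_1) = 4 → 4 = 4
((x_1 ↔ x_2) → ~(x_1 → x_2)) → (~x_2 → (x_2 → x_1)) = 0 → 4 = 4
x_2 ↔ x_1 = 0 ↔ 0 = 4
(x_2 ↔ x_1) ↔ x_1 = 4 ↔ 0 = 0
x_2 → x_1 = 0 → 0 = 4
x_2 → (x_2 → x_1) = 0 → 4 = 4
((x_2 ↔ x_1) ↔ x_1) ↔ (x_2 → (x_2 → x_1)) = 0 ↔ 4 = 0
(((x_1 ↔ x_2) → ~(x_1 → x_2)) → (~x_2 → (x_2 → x_1))) → (((x_2 ↔ x_1) ↔ x_1) ↔ (x_2 → (x_2 → x_1))) = 4 → 0 = 0
No assignment yields a value below 0, so this is the minimum.

0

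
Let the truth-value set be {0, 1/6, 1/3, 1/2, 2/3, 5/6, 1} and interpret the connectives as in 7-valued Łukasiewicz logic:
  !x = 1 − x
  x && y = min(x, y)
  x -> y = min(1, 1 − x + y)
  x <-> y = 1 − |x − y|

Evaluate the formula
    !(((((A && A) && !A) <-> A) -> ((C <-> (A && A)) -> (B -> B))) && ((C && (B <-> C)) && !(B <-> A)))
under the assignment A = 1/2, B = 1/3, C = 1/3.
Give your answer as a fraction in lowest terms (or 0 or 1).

5/6

A && A = 1/2 && 1/2 = 1/2
!A = !1/2 = 1/2
(A && A) && !A = 1/2 && 1/2 = 1/2
((A && A) && !A) <-> A = 1/2 <-> 1/2 = 1
A && A = 1/2 && 1/2 = 1/2
C <-> (A && A) = 1/3 <-> 1/2 = 5/6
B -> B = 1/3 -> 1/3 = 1
(C <-> (A && A)) -> (B -> B) = 5/6 -> 1 = 1
(((A && A) && !A) <-> A) -> ((C <-> (A && A)) -> (B -> B)) = 1 -> 1 = 1
B <-> C = 1/3 <-> 1/3 = 1
C && (B <-> C) = 1/3 && 1 = 1/3
B <-> A = 1/3 <-> 1/2 = 5/6
!(B <-> A) = !5/6 = 1/6
(C && (B <-> C)) && !(B <-> A) = 1/3 && 1/6 = 1/6
((((A && A) && !A) <-> A) -> ((C <-> (A && A)) -> (B -> B))) && ((C && (B <-> C)) && !(B <-> A)) = 1 && 1/6 = 1/6
!(((((A && A) && !A) <-> A) -> ((C <-> (A && A)) -> (B -> B))) && ((C && (B <-> C)) && !(B <-> A))) = !1/6 = 5/6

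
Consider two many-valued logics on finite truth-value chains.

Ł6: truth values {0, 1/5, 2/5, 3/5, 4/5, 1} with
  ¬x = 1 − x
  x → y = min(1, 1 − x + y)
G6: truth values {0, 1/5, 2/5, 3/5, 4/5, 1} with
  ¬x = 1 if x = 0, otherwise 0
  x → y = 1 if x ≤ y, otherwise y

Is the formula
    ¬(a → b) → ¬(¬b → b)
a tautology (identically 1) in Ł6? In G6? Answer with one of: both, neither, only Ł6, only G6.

only G6

In Ł6: at a = 4/5, b = 2/5 the value is 4/5 — not a tautology.
In G6: every assignment gives 1 — tautology.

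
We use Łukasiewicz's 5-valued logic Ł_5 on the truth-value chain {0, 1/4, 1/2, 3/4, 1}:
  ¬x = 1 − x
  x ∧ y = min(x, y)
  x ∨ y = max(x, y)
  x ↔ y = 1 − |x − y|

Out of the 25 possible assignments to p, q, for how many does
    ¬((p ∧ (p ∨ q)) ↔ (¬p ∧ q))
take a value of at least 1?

value 1: 6 assignments (counts)
value 3/4: 2 assignments
value 1/2: 8 assignments
value 1/4: 4 assignments
value 0: 5 assignments
So 6 of the 25 assignments meet the threshold.

6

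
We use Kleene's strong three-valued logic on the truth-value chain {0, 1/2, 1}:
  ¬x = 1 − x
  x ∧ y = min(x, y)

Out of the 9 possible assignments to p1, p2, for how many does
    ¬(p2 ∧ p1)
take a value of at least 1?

5

p1 = 0, p2 = 0 ↦ 1  ≥
p1 = 0, p2 = 1/2 ↦ 1  ≥
p1 = 0, p2 = 1 ↦ 1  ≥
p1 = 1/2, p2 = 0 ↦ 1  ≥
p1 = 1/2, p2 = 1/2 ↦ 1/2  <
p1 = 1/2, p2 = 1 ↦ 1/2  <
p1 = 1, p2 = 0 ↦ 1  ≥
p1 = 1, p2 = 1/2 ↦ 1/2  <
p1 = 1, p2 = 1 ↦ 0  <
So 5 of the 9 assignments meet the threshold.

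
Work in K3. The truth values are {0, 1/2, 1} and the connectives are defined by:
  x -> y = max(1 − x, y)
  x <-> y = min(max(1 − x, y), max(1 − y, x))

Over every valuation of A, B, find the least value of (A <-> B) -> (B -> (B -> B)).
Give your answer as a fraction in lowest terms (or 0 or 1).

Take A = 0, B = 1/2:
A <-> B = 0 <-> 1/2 = 1/2
B -> B = 1/2 -> 1/2 = 1/2
B -> (B -> B) = 1/2 -> 1/2 = 1/2
(A <-> B) -> (B -> (B -> B)) = 1/2 -> 1/2 = 1/2
No assignment yields a value below 1/2, so this is the minimum.

1/2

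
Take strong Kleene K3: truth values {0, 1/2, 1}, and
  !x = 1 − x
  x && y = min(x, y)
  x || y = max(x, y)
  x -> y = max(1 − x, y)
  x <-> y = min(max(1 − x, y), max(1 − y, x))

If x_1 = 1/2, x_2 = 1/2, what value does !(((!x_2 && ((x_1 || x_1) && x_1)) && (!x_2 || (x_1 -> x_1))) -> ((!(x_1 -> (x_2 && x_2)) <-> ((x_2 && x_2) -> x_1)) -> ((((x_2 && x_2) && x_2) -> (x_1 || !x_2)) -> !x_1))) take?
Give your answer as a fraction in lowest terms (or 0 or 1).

1/2

!x_2 = !1/2 = 1/2
x_1 || x_1 = 1/2 || 1/2 = 1/2
(x_1 || x_1) && x_1 = 1/2 && 1/2 = 1/2
!x_2 && ((x_1 || x_1) && x_1) = 1/2 && 1/2 = 1/2
!x_2 = !1/2 = 1/2
x_1 -> x_1 = 1/2 -> 1/2 = 1/2
!x_2 || (x_1 -> x_1) = 1/2 || 1/2 = 1/2
(!x_2 && ((x_1 || x_1) && x_1)) && (!x_2 || (x_1 -> x_1)) = 1/2 && 1/2 = 1/2
x_2 && x_2 = 1/2 && 1/2 = 1/2
x_1 -> (x_2 && x_2) = 1/2 -> 1/2 = 1/2
!(x_1 -> (x_2 && x_2)) = !1/2 = 1/2
x_2 && x_2 = 1/2 && 1/2 = 1/2
(x_2 && x_2) -> x_1 = 1/2 -> 1/2 = 1/2
!(x_1 -> (x_2 && x_2)) <-> ((x_2 && x_2) -> x_1) = 1/2 <-> 1/2 = 1/2
x_2 && x_2 = 1/2 && 1/2 = 1/2
(x_2 && x_2) && x_2 = 1/2 && 1/2 = 1/2
!x_2 = !1/2 = 1/2
x_1 || !x_2 = 1/2 || 1/2 = 1/2
((x_2 && x_2) && x_2) -> (x_1 || !x_2) = 1/2 -> 1/2 = 1/2
!x_1 = !1/2 = 1/2
(((x_2 && x_2) && x_2) -> (x_1 || !x_2)) -> !x_1 = 1/2 -> 1/2 = 1/2
(!(x_1 -> (x_2 && x_2)) <-> ((x_2 && x_2) -> x_1)) -> ((((x_2 && x_2) && x_2) -> (x_1 || !x_2)) -> !x_1) = 1/2 -> 1/2 = 1/2
((!x_2 && ((x_1 || x_1) && x_1)) && (!x_2 || (x_1 -> x_1))) -> ((!(x_1 -> (x_2 && x_2)) <-> ((x_2 && x_2) -> x_1)) -> ((((x_2 && x_2) && x_2) -> (x_1 || !x_2)) -> !x_1)) = 1/2 -> 1/2 = 1/2
!(((!x_2 && ((x_1 || x_1) && x_1)) && (!x_2 || (x_1 -> x_1))) -> ((!(x_1 -> (x_2 && x_2)) <-> ((x_2 && x_2) -> x_1)) -> ((((x_2 && x_2) && x_2) -> (x_1 || !x_2)) -> !x_1))) = !1/2 = 1/2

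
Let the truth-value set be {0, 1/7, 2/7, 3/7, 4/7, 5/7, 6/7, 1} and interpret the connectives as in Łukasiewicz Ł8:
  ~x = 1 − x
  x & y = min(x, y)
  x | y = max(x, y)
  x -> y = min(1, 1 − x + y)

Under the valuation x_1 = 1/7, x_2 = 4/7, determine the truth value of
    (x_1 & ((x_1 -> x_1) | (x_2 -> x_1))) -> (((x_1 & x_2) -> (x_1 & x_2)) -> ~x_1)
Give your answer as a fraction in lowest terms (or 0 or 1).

x_1 -> x_1 = 1/7 -> 1/7 = 1
x_2 -> x_1 = 4/7 -> 1/7 = 4/7
(x_1 -> x_1) | (x_2 -> x_1) = 1 | 4/7 = 1
x_1 & ((x_1 -> x_1) | (x_2 -> x_1)) = 1/7 & 1 = 1/7
x_1 & x_2 = 1/7 & 4/7 = 1/7
x_1 & x_2 = 1/7 & 4/7 = 1/7
(x_1 & x_2) -> (x_1 & x_2) = 1/7 -> 1/7 = 1
~x_1 = ~1/7 = 6/7
((x_1 & x_2) -> (x_1 & x_2)) -> ~x_1 = 1 -> 6/7 = 6/7
(x_1 & ((x_1 -> x_1) | (x_2 -> x_1))) -> (((x_1 & x_2) -> (x_1 & x_2)) -> ~x_1) = 1/7 -> 6/7 = 1

1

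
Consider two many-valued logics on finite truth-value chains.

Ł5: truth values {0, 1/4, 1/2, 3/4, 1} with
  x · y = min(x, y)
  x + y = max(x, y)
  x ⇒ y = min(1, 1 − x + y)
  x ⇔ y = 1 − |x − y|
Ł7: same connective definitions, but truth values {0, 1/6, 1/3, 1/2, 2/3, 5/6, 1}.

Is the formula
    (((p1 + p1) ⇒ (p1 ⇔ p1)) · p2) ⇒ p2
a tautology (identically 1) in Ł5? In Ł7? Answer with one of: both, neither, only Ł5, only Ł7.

both

In Ł5: every assignment gives 1 — tautology.
In Ł7: every assignment gives 1 — tautology.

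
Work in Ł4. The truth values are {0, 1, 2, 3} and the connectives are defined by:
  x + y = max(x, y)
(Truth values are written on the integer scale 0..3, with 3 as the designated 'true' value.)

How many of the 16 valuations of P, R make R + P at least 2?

12

P = 0, R = 0 ↦ 0  <
P = 0, R = 1 ↦ 1  <
P = 0, R = 2 ↦ 2  ≥
P = 0, R = 3 ↦ 3  ≥
P = 1, R = 0 ↦ 1  <
P = 1, R = 1 ↦ 1  <
P = 1, R = 2 ↦ 2  ≥
P = 1, R = 3 ↦ 3  ≥
P = 2, R = 0 ↦ 2  ≥
P = 2, R = 1 ↦ 2  ≥
P = 2, R = 2 ↦ 2  ≥
P = 2, R = 3 ↦ 3  ≥
P = 3, R = 0 ↦ 3  ≥
P = 3, R = 1 ↦ 3  ≥
P = 3, R = 2 ↦ 3  ≥
P = 3, R = 3 ↦ 3  ≥
So 12 of the 16 assignments meet the threshold.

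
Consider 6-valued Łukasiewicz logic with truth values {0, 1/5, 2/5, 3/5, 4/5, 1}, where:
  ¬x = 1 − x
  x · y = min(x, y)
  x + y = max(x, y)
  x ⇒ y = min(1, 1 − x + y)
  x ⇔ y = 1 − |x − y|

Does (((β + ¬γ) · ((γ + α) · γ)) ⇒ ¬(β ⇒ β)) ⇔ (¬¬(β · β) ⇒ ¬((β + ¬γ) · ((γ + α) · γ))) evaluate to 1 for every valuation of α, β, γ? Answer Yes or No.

No

Counterexample: take α = 0, β = 0, γ = 1/5.
¬γ = ¬1/5 = 4/5
β + ¬γ = 0 + 4/5 = 4/5
γ + α = 1/5 + 0 = 1/5
(γ + α) · γ = 1/5 · 1/5 = 1/5
(β + ¬γ) · ((γ + α) · γ) = 4/5 · 1/5 = 1/5
β ⇒ β = 0 ⇒ 0 = 1
¬(β ⇒ β) = ¬1 = 0
((β + ¬γ) · ((γ + α) · γ)) ⇒ ¬(β ⇒ β) = 1/5 ⇒ 0 = 4/5
β · β = 0 · 0 = 0
¬(β · β) = ¬0 = 1
¬¬(β · β) = ¬1 = 0
¬γ = ¬1/5 = 4/5
β + ¬γ = 0 + 4/5 = 4/5
γ + α = 1/5 + 0 = 1/5
(γ + α) · γ = 1/5 · 1/5 = 1/5
(β + ¬γ) · ((γ + α) · γ) = 4/5 · 1/5 = 1/5
¬((β + ¬γ) · ((γ + α) · γ)) = ¬1/5 = 4/5
¬¬(β · β) ⇒ ¬((β + ¬γ) · ((γ + α) · γ)) = 0 ⇒ 4/5 = 1
(((β + ¬γ) · ((γ + α) · γ)) ⇒ ¬(β ⇒ β)) ⇔ (¬¬(β · β) ⇒ ¬((β + ¬γ) · ((γ + α) · γ))) = 4/5 ⇔ 1 = 4/5
This gives 4/5 ≠ 1.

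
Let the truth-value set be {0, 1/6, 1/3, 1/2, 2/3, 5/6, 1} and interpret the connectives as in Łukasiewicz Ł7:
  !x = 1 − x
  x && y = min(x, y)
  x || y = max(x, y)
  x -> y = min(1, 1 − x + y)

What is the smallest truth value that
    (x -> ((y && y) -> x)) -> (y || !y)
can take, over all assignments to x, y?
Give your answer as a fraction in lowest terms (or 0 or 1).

Take x = 0, y = 1/2:
y && y = 1/2 && 1/2 = 1/2
(y && y) -> x = 1/2 -> 0 = 1/2
x -> ((y && y) -> x) = 0 -> 1/2 = 1
!y = !1/2 = 1/2
y || !y = 1/2 || 1/2 = 1/2
(x -> ((y && y) -> x)) -> (y || !y) = 1 -> 1/2 = 1/2
No assignment yields a value below 1/2, so this is the minimum.

1/2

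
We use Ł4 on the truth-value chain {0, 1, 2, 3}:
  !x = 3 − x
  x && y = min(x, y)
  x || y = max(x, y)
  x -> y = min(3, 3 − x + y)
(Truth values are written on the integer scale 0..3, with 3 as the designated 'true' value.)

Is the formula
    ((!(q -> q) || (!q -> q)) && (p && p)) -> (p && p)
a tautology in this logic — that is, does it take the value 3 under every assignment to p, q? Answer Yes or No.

p = 0, q = 0 ↦ 3
p = 0, q = 1 ↦ 3
p = 0, q = 2 ↦ 3
p = 0, q = 3 ↦ 3
p = 1, q = 0 ↦ 3
p = 1, q = 1 ↦ 3
p = 1, q = 2 ↦ 3
p = 1, q = 3 ↦ 3
p = 2, q = 0 ↦ 3
p = 2, q = 1 ↦ 3
p = 2, q = 2 ↦ 3
p = 2, q = 3 ↦ 3
p = 3, q = 0 ↦ 3
p = 3, q = 1 ↦ 3
p = 3, q = 2 ↦ 3
p = 3, q = 3 ↦ 3
Every assignment gives a value ≥ 3.

Yes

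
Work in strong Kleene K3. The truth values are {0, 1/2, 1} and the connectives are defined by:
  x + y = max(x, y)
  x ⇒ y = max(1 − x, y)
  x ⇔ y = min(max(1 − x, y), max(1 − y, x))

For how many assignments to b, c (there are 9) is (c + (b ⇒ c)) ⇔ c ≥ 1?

b = 0, c = 0 ↦ 0  <
b = 0, c = 1/2 ↦ 1/2  <
b = 0, c = 1 ↦ 1  ≥
b = 1/2, c = 0 ↦ 1/2  <
b = 1/2, c = 1/2 ↦ 1/2  <
b = 1/2, c = 1 ↦ 1  ≥
b = 1, c = 0 ↦ 1  ≥
b = 1, c = 1/2 ↦ 1/2  <
b = 1, c = 1 ↦ 1  ≥
So 4 of the 9 assignments meet the threshold.

4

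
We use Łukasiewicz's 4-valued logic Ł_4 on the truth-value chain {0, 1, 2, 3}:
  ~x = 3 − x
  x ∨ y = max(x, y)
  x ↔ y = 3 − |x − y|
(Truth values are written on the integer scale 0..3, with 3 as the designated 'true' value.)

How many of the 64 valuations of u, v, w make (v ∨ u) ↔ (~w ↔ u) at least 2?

46

value 3: 20 assignments (counts)
value 2: 26 assignments (counts)
value 1: 12 assignments
value 0: 6 assignments
So 46 of the 64 assignments meet the threshold.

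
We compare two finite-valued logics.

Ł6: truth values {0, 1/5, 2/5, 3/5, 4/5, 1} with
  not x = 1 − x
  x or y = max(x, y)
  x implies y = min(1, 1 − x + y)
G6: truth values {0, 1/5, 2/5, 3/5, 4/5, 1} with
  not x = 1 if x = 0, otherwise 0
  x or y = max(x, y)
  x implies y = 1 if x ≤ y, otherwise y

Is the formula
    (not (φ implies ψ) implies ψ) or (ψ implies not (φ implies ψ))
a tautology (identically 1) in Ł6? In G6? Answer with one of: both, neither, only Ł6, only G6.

In Ł6: every assignment gives 1 — tautology.
In G6: every assignment gives 1 — tautology.

both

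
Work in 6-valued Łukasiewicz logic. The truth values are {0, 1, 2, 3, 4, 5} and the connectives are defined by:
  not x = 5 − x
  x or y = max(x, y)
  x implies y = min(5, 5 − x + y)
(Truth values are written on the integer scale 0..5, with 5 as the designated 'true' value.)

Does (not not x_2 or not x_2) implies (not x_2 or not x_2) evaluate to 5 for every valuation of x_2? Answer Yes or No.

Counterexample: take x_2 = 3.
not x_2 = not 3 = 2
not not x_2 = not 2 = 3
not x_2 = not 3 = 2
not not x_2 or not x_2 = 3 or 2 = 3
not x_2 = not 3 = 2
not x_2 = not 3 = 2
not x_2 or not x_2 = 2 or 2 = 2
(not not x_2 or not x_2) implies (not x_2 or not x_2) = 3 implies 2 = 4
This gives 4 ≠ 5.

No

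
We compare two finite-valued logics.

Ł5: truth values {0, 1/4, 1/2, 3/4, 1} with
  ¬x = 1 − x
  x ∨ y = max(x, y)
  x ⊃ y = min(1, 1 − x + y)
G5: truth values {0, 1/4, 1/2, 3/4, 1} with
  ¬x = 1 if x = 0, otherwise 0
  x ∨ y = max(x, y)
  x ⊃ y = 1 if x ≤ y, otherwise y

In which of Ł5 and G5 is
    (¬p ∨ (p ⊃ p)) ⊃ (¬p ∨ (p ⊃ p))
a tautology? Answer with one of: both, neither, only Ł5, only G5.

In Ł5: every assignment gives 1 — tautology.
In G5: every assignment gives 1 — tautology.

both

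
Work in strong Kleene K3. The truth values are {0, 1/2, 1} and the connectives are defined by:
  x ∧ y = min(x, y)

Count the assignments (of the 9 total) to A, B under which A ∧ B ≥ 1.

1

A = 0, B = 0 ↦ 0  <
A = 0, B = 1/2 ↦ 0  <
A = 0, B = 1 ↦ 0  <
A = 1/2, B = 0 ↦ 0  <
A = 1/2, B = 1/2 ↦ 1/2  <
A = 1/2, B = 1 ↦ 1/2  <
A = 1, B = 0 ↦ 0  <
A = 1, B = 1/2 ↦ 1/2  <
A = 1, B = 1 ↦ 1  ≥
So 1 of the 9 assignments meets the threshold.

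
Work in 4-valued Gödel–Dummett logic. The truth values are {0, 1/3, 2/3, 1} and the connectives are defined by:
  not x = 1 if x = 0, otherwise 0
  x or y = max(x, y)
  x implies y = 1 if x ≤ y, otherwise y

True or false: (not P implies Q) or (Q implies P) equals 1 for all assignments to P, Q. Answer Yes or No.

No

Counterexample: take P = 0, Q = 1/3.
not P = not 0 = 1
not P implies Q = 1 implies 1/3 = 1/3
Q implies P = 1/3 implies 0 = 0
(not P implies Q) or (Q implies P) = 1/3 or 0 = 1/3
This gives 1/3 ≠ 1.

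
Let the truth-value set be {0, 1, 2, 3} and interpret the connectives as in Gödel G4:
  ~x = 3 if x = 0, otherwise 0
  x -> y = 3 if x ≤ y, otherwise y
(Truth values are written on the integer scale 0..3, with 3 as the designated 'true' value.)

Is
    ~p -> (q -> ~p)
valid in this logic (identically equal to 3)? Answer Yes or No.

p = 0, q = 0 ↦ 3
p = 0, q = 1 ↦ 3
p = 0, q = 2 ↦ 3
p = 0, q = 3 ↦ 3
p = 1, q = 0 ↦ 3
p = 1, q = 1 ↦ 3
p = 1, q = 2 ↦ 3
p = 1, q = 3 ↦ 3
p = 2, q = 0 ↦ 3
p = 2, q = 1 ↦ 3
p = 2, q = 2 ↦ 3
p = 2, q = 3 ↦ 3
p = 3, q = 0 ↦ 3
p = 3, q = 1 ↦ 3
p = 3, q = 2 ↦ 3
p = 3, q = 3 ↦ 3
Every assignment gives a value ≥ 3.

Yes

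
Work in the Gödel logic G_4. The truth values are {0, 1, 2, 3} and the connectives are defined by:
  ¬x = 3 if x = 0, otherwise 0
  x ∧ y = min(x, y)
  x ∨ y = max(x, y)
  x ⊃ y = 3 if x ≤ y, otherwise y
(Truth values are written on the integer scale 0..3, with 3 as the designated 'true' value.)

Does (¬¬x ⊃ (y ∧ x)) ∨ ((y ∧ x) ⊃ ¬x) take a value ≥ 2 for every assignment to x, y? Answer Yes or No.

No

Counterexample: take x = 1, y = 1.
¬x = ¬1 = 0
¬¬x = ¬0 = 3
y ∧ x = 1 ∧ 1 = 1
¬¬x ⊃ (y ∧ x) = 3 ⊃ 1 = 1
y ∧ x = 1 ∧ 1 = 1
¬x = ¬1 = 0
(y ∧ x) ⊃ ¬x = 1 ⊃ 0 = 0
(¬¬x ⊃ (y ∧ x)) ∨ ((y ∧ x) ⊃ ¬x) = 1 ∨ 0 = 1
This gives 1, which is below 2.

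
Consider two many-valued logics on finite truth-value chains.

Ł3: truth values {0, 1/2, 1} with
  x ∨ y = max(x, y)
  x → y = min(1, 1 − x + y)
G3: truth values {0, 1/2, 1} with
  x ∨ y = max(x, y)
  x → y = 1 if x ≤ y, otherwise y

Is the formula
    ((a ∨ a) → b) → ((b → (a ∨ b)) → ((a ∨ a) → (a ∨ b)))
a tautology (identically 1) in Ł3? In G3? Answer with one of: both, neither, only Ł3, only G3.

both

In Ł3: every assignment gives 1 — tautology.
In G3: every assignment gives 1 — tautology.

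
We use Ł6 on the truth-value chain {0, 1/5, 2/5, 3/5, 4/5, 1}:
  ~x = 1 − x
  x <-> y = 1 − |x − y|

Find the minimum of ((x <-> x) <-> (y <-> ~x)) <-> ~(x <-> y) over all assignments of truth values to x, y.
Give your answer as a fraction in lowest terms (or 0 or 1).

1/5

Take x = 2/5, y = 2/5:
x <-> x = 2/5 <-> 2/5 = 1
~x = ~2/5 = 3/5
y <-> ~x = 2/5 <-> 3/5 = 4/5
(x <-> x) <-> (y <-> ~x) = 1 <-> 4/5 = 4/5
x <-> y = 2/5 <-> 2/5 = 1
~(x <-> y) = ~1 = 0
((x <-> x) <-> (y <-> ~x)) <-> ~(x <-> y) = 4/5 <-> 0 = 1/5
No assignment yields a value below 1/5, so this is the minimum.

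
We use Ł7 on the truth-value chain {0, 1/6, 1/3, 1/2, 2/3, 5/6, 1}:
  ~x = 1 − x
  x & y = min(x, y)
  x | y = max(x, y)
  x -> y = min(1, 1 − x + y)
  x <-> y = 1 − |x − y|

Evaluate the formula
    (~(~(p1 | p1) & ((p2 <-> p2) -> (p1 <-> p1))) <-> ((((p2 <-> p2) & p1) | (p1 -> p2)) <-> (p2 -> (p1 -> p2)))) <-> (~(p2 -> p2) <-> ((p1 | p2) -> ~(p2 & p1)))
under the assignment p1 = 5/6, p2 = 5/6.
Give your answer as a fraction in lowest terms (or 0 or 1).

5/6

p1 | p1 = 5/6 | 5/6 = 5/6
~(p1 | p1) = ~5/6 = 1/6
p2 <-> p2 = 5/6 <-> 5/6 = 1
p1 <-> p1 = 5/6 <-> 5/6 = 1
(p2 <-> p2) -> (p1 <-> p1) = 1 -> 1 = 1
~(p1 | p1) & ((p2 <-> p2) -> (p1 <-> p1)) = 1/6 & 1 = 1/6
~(~(p1 | p1) & ((p2 <-> p2) -> (p1 <-> p1))) = ~1/6 = 5/6
p2 <-> p2 = 5/6 <-> 5/6 = 1
(p2 <-> p2) & p1 = 1 & 5/6 = 5/6
p1 -> p2 = 5/6 -> 5/6 = 1
((p2 <-> p2) & p1) | (p1 -> p2) = 5/6 | 1 = 1
p1 -> p2 = 5/6 -> 5/6 = 1
p2 -> (p1 -> p2) = 5/6 -> 1 = 1
(((p2 <-> p2) & p1) | (p1 -> p2)) <-> (p2 -> (p1 -> p2)) = 1 <-> 1 = 1
~(~(p1 | p1) & ((p2 <-> p2) -> (p1 <-> p1))) <-> ((((p2 <-> p2) & p1) | (p1 -> p2)) <-> (p2 -> (p1 -> p2))) = 5/6 <-> 1 = 5/6
p2 -> p2 = 5/6 -> 5/6 = 1
~(p2 -> p2) = ~1 = 0
p1 | p2 = 5/6 | 5/6 = 5/6
p2 & p1 = 5/6 & 5/6 = 5/6
~(p2 & p1) = ~5/6 = 1/6
(p1 | p2) -> ~(p2 & p1) = 5/6 -> 1/6 = 1/3
~(p2 -> p2) <-> ((p1 | p2) -> ~(p2 & p1)) = 0 <-> 1/3 = 2/3
(~(~(p1 | p1) & ((p2 <-> p2) -> (p1 <-> p1))) <-> ((((p2 <-> p2) & p1) | (p1 -> p2)) <-> (p2 -> (p1 -> p2)))) <-> (~(p2 -> p2) <-> ((p1 | p2) -> ~(p2 & p1))) = 5/6 <-> 2/3 = 5/6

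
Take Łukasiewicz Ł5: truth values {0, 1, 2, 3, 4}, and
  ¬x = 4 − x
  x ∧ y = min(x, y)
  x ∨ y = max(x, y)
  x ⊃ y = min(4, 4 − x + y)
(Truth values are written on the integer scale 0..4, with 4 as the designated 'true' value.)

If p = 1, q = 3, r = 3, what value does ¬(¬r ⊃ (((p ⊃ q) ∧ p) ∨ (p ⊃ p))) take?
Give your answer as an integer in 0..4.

0

¬r = ¬3 = 1
p ⊃ q = 1 ⊃ 3 = 4
(p ⊃ q) ∧ p = 4 ∧ 1 = 1
p ⊃ p = 1 ⊃ 1 = 4
((p ⊃ q) ∧ p) ∨ (p ⊃ p) = 1 ∨ 4 = 4
¬r ⊃ (((p ⊃ q) ∧ p) ∨ (p ⊃ p)) = 1 ⊃ 4 = 4
¬(¬r ⊃ (((p ⊃ q) ∧ p) ∨ (p ⊃ p))) = ¬4 = 0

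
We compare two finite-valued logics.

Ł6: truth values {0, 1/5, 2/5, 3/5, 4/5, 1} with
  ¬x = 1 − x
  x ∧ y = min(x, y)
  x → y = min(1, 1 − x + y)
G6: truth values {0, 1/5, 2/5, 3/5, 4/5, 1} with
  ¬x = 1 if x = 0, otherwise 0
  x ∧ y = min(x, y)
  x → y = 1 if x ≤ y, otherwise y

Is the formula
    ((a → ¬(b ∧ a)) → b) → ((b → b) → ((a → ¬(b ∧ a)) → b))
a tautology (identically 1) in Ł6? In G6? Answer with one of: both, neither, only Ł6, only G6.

both

In Ł6: every assignment gives 1 — tautology.
In G6: every assignment gives 1 — tautology.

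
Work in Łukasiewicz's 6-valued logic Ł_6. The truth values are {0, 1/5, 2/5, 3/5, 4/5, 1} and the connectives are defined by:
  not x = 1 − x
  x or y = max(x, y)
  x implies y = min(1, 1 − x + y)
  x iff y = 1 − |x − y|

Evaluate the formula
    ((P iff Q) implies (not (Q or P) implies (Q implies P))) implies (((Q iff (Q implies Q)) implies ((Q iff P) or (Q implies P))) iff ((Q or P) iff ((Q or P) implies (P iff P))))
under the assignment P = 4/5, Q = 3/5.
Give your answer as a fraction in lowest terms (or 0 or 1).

P iff Q = 4/5 iff 3/5 = 4/5
Q or P = 3/5 or 4/5 = 4/5
not (Q or P) = not 4/5 = 1/5
Q implies P = 3/5 implies 4/5 = 1
not (Q or P) implies (Q implies P) = 1/5 implies 1 = 1
(P iff Q) implies (not (Q or P) implies (Q implies P)) = 4/5 implies 1 = 1
Q implies Q = 3/5 implies 3/5 = 1
Q iff (Q implies Q) = 3/5 iff 1 = 3/5
Q iff P = 3/5 iff 4/5 = 4/5
Q implies P = 3/5 implies 4/5 = 1
(Q iff P) or (Q implies P) = 4/5 or 1 = 1
(Q iff (Q implies Q)) implies ((Q iff P) or (Q implies P)) = 3/5 implies 1 = 1
Q or P = 3/5 or 4/5 = 4/5
Q or P = 3/5 or 4/5 = 4/5
P iff P = 4/5 iff 4/5 = 1
(Q or P) implies (P iff P) = 4/5 implies 1 = 1
(Q or P) iff ((Q or P) implies (P iff P)) = 4/5 iff 1 = 4/5
((Q iff (Q implies Q)) implies ((Q iff P) or (Q implies P))) iff ((Q or P) iff ((Q or P) implies (P iff P))) = 1 iff 4/5 = 4/5
((P iff Q) implies (not (Q or P) implies (Q implies P))) implies (((Q iff (Q implies Q)) implies ((Q iff P) or (Q implies P))) iff ((Q or P) iff ((Q or P) implies (P iff P)))) = 1 implies 4/5 = 4/5

4/5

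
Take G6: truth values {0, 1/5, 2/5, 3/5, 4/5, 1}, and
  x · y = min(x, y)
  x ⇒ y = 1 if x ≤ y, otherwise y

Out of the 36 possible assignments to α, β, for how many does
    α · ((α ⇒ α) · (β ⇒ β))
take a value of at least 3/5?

value 1: 6 assignments (counts)
value 4/5: 6 assignments (counts)
value 3/5: 6 assignments (counts)
value 2/5: 6 assignments
value 1/5: 6 assignments
value 0: 6 assignments
So 18 of the 36 assignments meet the threshold.

18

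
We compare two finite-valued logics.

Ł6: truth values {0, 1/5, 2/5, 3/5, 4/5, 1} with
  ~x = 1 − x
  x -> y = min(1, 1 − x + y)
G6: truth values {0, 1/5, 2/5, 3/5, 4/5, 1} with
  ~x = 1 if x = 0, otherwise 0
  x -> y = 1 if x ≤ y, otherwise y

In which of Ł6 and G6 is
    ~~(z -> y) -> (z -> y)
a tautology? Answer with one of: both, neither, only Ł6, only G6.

only Ł6

In Ł6: every assignment gives 1 — tautology.
In G6: at y = 1/5, z = 2/5 the value is 1/5 — not a tautology.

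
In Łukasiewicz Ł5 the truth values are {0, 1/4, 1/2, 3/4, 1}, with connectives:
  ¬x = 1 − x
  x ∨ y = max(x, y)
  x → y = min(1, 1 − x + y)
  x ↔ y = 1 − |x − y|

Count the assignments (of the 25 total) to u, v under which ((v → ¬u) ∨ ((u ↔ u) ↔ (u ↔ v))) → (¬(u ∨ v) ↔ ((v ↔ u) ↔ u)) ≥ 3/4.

10

value 1: 6 assignments (counts)
value 3/4: 4 assignments (counts)
value 1/2: 10 assignments
value 1/4: 2 assignments
value 0: 3 assignments
So 10 of the 25 assignments meet the threshold.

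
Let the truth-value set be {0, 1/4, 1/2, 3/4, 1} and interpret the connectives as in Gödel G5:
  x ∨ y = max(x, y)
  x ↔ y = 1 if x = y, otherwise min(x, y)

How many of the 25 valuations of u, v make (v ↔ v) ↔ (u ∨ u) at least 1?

5

value 1: 5 assignments (counts)
value 3/4: 5 assignments
value 1/2: 5 assignments
value 1/4: 5 assignments
value 0: 5 assignments
So 5 of the 25 assignments meet the threshold.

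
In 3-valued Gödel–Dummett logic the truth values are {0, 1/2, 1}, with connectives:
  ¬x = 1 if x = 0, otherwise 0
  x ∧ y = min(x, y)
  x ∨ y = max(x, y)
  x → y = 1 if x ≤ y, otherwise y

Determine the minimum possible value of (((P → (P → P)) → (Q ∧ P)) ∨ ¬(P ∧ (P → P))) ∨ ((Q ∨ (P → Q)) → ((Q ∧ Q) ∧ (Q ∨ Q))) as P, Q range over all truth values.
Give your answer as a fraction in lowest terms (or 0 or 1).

Take P = 1/2, Q = 1/2:
P → P = 1/2 → 1/2 = 1
P → (P → P) = 1/2 → 1 = 1
Q ∧ P = 1/2 ∧ 1/2 = 1/2
(P → (P → P)) → (Q ∧ P) = 1 → 1/2 = 1/2
P → P = 1/2 → 1/2 = 1
P ∧ (P → P) = 1/2 ∧ 1 = 1/2
¬(P ∧ (P → P)) = ¬1/2 = 0
((P → (P → P)) → (Q ∧ P)) ∨ ¬(P ∧ (P → P)) = 1/2 ∨ 0 = 1/2
P → Q = 1/2 → 1/2 = 1
Q ∨ (P → Q) = 1/2 ∨ 1 = 1
Q ∧ Q = 1/2 ∧ 1/2 = 1/2
Q ∨ Q = 1/2 ∨ 1/2 = 1/2
(Q ∧ Q) ∧ (Q ∨ Q) = 1/2 ∧ 1/2 = 1/2
(Q ∨ (P → Q)) → ((Q ∧ Q) ∧ (Q ∨ Q)) = 1 → 1/2 = 1/2
(((P → (P → P)) → (Q ∧ P)) ∨ ¬(P ∧ (P → P))) ∨ ((Q ∨ (P → Q)) → ((Q ∧ Q) ∧ (Q ∨ Q))) = 1/2 ∨ 1/2 = 1/2
No assignment yields a value below 1/2, so this is the minimum.

1/2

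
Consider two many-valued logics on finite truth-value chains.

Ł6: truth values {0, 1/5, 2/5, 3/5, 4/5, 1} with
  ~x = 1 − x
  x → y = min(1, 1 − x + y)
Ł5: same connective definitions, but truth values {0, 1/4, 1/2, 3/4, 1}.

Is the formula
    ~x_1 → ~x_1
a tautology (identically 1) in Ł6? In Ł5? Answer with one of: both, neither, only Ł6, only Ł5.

In Ł6: every assignment gives 1 — tautology.
In Ł5: every assignment gives 1 — tautology.

both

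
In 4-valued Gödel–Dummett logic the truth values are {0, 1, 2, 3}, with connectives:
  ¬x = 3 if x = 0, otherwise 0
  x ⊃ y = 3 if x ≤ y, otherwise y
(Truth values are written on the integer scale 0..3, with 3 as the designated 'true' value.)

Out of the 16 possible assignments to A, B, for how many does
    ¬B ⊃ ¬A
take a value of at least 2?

13

A = 0, B = 0 ↦ 3  ≥
A = 0, B = 1 ↦ 3  ≥
A = 0, B = 2 ↦ 3  ≥
A = 0, B = 3 ↦ 3  ≥
A = 1, B = 0 ↦ 0  <
A = 1, B = 1 ↦ 3  ≥
A = 1, B = 2 ↦ 3  ≥
A = 1, B = 3 ↦ 3  ≥
A = 2, B = 0 ↦ 0  <
A = 2, B = 1 ↦ 3  ≥
A = 2, B = 2 ↦ 3  ≥
A = 2, B = 3 ↦ 3  ≥
A = 3, B = 0 ↦ 0  <
A = 3, B = 1 ↦ 3  ≥
A = 3, B = 2 ↦ 3  ≥
A = 3, B = 3 ↦ 3  ≥
So 13 of the 16 assignments meet the threshold.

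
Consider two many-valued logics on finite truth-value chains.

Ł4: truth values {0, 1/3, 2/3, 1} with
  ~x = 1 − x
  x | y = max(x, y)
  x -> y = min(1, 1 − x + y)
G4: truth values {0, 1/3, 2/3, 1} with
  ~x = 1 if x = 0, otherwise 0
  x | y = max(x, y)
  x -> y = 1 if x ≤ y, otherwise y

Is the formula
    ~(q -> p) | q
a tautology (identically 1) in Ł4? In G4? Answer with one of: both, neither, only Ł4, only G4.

neither

In Ł4: at p = 0, q = 0 the value is 0 — not a tautology.
In G4: at p = 0, q = 0 the value is 0 — not a tautology.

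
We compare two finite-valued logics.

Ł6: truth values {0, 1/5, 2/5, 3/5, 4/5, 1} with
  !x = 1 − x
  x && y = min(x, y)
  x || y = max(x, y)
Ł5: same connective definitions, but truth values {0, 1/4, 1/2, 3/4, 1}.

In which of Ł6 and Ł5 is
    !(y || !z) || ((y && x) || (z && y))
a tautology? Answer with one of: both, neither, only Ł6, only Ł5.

neither

In Ł6: at x = 0, y = 0, z = 0 the value is 0 — not a tautology.
In Ł5: at x = 0, y = 0, z = 0 the value is 0 — not a tautology.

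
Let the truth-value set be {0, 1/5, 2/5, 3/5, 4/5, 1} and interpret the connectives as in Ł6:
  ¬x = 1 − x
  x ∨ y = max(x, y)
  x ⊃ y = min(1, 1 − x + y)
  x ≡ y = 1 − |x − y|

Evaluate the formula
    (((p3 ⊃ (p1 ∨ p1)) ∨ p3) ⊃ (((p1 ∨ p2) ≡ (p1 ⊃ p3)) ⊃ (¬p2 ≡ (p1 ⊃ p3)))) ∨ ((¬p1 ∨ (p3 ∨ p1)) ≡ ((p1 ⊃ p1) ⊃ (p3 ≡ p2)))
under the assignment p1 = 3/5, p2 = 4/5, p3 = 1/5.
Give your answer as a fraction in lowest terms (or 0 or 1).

4/5

p1 ∨ p1 = 3/5 ∨ 3/5 = 3/5
p3 ⊃ (p1 ∨ p1) = 1/5 ⊃ 3/5 = 1
(p3 ⊃ (p1 ∨ p1)) ∨ p3 = 1 ∨ 1/5 = 1
p1 ∨ p2 = 3/5 ∨ 4/5 = 4/5
p1 ⊃ p3 = 3/5 ⊃ 1/5 = 3/5
(p1 ∨ p2) ≡ (p1 ⊃ p3) = 4/5 ≡ 3/5 = 4/5
¬p2 = ¬4/5 = 1/5
p1 ⊃ p3 = 3/5 ⊃ 1/5 = 3/5
¬p2 ≡ (p1 ⊃ p3) = 1/5 ≡ 3/5 = 3/5
((p1 ∨ p2) ≡ (p1 ⊃ p3)) ⊃ (¬p2 ≡ (p1 ⊃ p3)) = 4/5 ⊃ 3/5 = 4/5
((p3 ⊃ (p1 ∨ p1)) ∨ p3) ⊃ (((p1 ∨ p2) ≡ (p1 ⊃ p3)) ⊃ (¬p2 ≡ (p1 ⊃ p3))) = 1 ⊃ 4/5 = 4/5
¬p1 = ¬3/5 = 2/5
p3 ∨ p1 = 1/5 ∨ 3/5 = 3/5
¬p1 ∨ (p3 ∨ p1) = 2/5 ∨ 3/5 = 3/5
p1 ⊃ p1 = 3/5 ⊃ 3/5 = 1
p3 ≡ p2 = 1/5 ≡ 4/5 = 2/5
(p1 ⊃ p1) ⊃ (p3 ≡ p2) = 1 ⊃ 2/5 = 2/5
(¬p1 ∨ (p3 ∨ p1)) ≡ ((p1 ⊃ p1) ⊃ (p3 ≡ p2)) = 3/5 ≡ 2/5 = 4/5
(((p3 ⊃ (p1 ∨ p1)) ∨ p3) ⊃ (((p1 ∨ p2) ≡ (p1 ⊃ p3)) ⊃ (¬p2 ≡ (p1 ⊃ p3)))) ∨ ((¬p1 ∨ (p3 ∨ p1)) ≡ ((p1 ⊃ p1) ⊃ (p3 ≡ p2))) = 4/5 ∨ 4/5 = 4/5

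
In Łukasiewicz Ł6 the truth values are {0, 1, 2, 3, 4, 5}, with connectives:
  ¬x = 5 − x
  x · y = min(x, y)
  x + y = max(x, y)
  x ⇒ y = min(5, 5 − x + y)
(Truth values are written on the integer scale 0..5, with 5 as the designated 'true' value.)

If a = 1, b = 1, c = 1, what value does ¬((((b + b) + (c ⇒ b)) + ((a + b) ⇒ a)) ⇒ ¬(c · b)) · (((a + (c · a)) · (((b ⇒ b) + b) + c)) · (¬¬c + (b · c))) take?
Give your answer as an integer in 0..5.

1

b + b = 1 + 1 = 1
c ⇒ b = 1 ⇒ 1 = 5
(b + b) + (c ⇒ b) = 1 + 5 = 5
a + b = 1 + 1 = 1
(a + b) ⇒ a = 1 ⇒ 1 = 5
((b + b) + (c ⇒ b)) + ((a + b) ⇒ a) = 5 + 5 = 5
c · b = 1 · 1 = 1
¬(c · b) = ¬1 = 4
(((b + b) + (c ⇒ b)) + ((a + b) ⇒ a)) ⇒ ¬(c · b) = 5 ⇒ 4 = 4
¬((((b + b) + (c ⇒ b)) + ((a + b) ⇒ a)) ⇒ ¬(c · b)) = ¬4 = 1
c · a = 1 · 1 = 1
a + (c · a) = 1 + 1 = 1
b ⇒ b = 1 ⇒ 1 = 5
(b ⇒ b) + b = 5 + 1 = 5
((b ⇒ b) + b) + c = 5 + 1 = 5
(a + (c · a)) · (((b ⇒ b) + b) + c) = 1 · 5 = 1
¬c = ¬1 = 4
¬¬c = ¬4 = 1
b · c = 1 · 1 = 1
¬¬c + (b · c) = 1 + 1 = 1
((a + (c · a)) · (((b ⇒ b) + b) + c)) · (¬¬c + (b · c)) = 1 · 1 = 1
¬((((b + b) + (c ⇒ b)) + ((a + b) ⇒ a)) ⇒ ¬(c · b)) · (((a + (c · a)) · (((b ⇒ b) + b) + c)) · (¬¬c + (b · c))) = 1 · 1 = 1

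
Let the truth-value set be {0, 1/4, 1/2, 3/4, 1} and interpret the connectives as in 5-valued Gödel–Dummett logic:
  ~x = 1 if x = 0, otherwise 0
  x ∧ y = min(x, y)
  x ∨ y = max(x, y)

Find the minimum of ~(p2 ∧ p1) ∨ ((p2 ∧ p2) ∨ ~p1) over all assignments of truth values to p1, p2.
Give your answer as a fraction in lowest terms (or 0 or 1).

Take p1 = 1/4, p2 = 1/4:
p2 ∧ p1 = 1/4 ∧ 1/4 = 1/4
~(p2 ∧ p1) = ~1/4 = 0
p2 ∧ p2 = 1/4 ∧ 1/4 = 1/4
~p1 = ~1/4 = 0
(p2 ∧ p2) ∨ ~p1 = 1/4 ∨ 0 = 1/4
~(p2 ∧ p1) ∨ ((p2 ∧ p2) ∨ ~p1) = 0 ∨ 1/4 = 1/4
No assignment yields a value below 1/4, so this is the minimum.

1/4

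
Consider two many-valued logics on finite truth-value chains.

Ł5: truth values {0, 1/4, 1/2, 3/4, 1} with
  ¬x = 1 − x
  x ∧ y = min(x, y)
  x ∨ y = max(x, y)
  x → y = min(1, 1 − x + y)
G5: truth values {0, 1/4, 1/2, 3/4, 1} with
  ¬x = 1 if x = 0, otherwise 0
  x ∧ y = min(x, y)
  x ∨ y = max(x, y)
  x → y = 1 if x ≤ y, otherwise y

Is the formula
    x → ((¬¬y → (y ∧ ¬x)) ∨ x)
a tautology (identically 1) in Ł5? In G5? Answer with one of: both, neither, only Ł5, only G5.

both

In Ł5: every assignment gives 1 — tautology.
In G5: every assignment gives 1 — tautology.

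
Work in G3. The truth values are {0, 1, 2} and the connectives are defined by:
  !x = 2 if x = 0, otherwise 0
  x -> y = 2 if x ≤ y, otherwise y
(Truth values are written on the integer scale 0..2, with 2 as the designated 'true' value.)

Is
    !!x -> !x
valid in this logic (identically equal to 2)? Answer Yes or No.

Counterexample: take x = 1.
!x = !1 = 0
!!x = !0 = 2
!x = !1 = 0
!!x -> !x = 2 -> 0 = 0
This gives 0 ≠ 2.

No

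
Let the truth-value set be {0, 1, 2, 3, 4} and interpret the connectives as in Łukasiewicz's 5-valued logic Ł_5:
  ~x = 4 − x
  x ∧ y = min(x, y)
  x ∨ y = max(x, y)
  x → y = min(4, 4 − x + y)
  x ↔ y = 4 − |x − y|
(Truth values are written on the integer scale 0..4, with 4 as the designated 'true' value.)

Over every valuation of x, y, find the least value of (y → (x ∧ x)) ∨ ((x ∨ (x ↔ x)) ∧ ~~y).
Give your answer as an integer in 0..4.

Take x = 0, y = 2:
x ∧ x = 0 ∧ 0 = 0
y → (x ∧ x) = 2 → 0 = 2
x ↔ x = 0 ↔ 0 = 4
x ∨ (x ↔ x) = 0 ∨ 4 = 4
~y = ~2 = 2
~~y = ~2 = 2
(x ∨ (x ↔ x)) ∧ ~~y = 4 ∧ 2 = 2
(y → (x ∧ x)) ∨ ((x ∨ (x ↔ x)) ∧ ~~y) = 2 ∨ 2 = 2
No assignment yields a value below 2, so this is the minimum.

2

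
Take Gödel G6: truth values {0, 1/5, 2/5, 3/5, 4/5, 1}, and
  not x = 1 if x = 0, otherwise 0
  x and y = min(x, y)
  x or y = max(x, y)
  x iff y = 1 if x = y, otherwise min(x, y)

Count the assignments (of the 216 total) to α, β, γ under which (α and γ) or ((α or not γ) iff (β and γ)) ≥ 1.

value 1: 35 assignments (counts)
value 4/5: 15 assignments
value 3/5: 25 assignments
value 2/5: 35 assignments
value 1/5: 45 assignments
value 0: 61 assignments
So 35 of the 216 assignments meet the threshold.

35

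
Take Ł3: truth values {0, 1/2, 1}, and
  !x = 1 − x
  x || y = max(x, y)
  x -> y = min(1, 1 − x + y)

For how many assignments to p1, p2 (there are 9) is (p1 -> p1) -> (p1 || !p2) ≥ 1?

5

p1 = 0, p2 = 0 ↦ 1  ≥
p1 = 0, p2 = 1/2 ↦ 1/2  <
p1 = 0, p2 = 1 ↦ 0  <
p1 = 1/2, p2 = 0 ↦ 1  ≥
p1 = 1/2, p2 = 1/2 ↦ 1/2  <
p1 = 1/2, p2 = 1 ↦ 1/2  <
p1 = 1, p2 = 0 ↦ 1  ≥
p1 = 1, p2 = 1/2 ↦ 1  ≥
p1 = 1, p2 = 1 ↦ 1  ≥
So 5 of the 9 assignments meet the threshold.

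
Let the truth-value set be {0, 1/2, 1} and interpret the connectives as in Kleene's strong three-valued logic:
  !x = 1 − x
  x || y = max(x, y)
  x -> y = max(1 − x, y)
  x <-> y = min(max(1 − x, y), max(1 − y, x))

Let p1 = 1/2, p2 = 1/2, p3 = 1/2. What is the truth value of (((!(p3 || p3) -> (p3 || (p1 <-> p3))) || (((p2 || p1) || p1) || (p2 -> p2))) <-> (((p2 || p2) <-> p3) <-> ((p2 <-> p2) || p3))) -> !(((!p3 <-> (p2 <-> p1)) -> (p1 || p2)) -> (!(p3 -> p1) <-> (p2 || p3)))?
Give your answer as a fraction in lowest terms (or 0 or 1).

1/2

p3 || p3 = 1/2 || 1/2 = 1/2
!(p3 || p3) = !1/2 = 1/2
p1 <-> p3 = 1/2 <-> 1/2 = 1/2
p3 || (p1 <-> p3) = 1/2 || 1/2 = 1/2
!(p3 || p3) -> (p3 || (p1 <-> p3)) = 1/2 -> 1/2 = 1/2
p2 || p1 = 1/2 || 1/2 = 1/2
(p2 || p1) || p1 = 1/2 || 1/2 = 1/2
p2 -> p2 = 1/2 -> 1/2 = 1/2
((p2 || p1) || p1) || (p2 -> p2) = 1/2 || 1/2 = 1/2
(!(p3 || p3) -> (p3 || (p1 <-> p3))) || (((p2 || p1) || p1) || (p2 -> p2)) = 1/2 || 1/2 = 1/2
p2 || p2 = 1/2 || 1/2 = 1/2
(p2 || p2) <-> p3 = 1/2 <-> 1/2 = 1/2
p2 <-> p2 = 1/2 <-> 1/2 = 1/2
(p2 <-> p2) || p3 = 1/2 || 1/2 = 1/2
((p2 || p2) <-> p3) <-> ((p2 <-> p2) || p3) = 1/2 <-> 1/2 = 1/2
((!(p3 || p3) -> (p3 || (p1 <-> p3))) || (((p2 || p1) || p1) || (p2 -> p2))) <-> (((p2 || p2) <-> p3) <-> ((p2 <-> p2) || p3)) = 1/2 <-> 1/2 = 1/2
!p3 = !1/2 = 1/2
p2 <-> p1 = 1/2 <-> 1/2 = 1/2
!p3 <-> (p2 <-> p1) = 1/2 <-> 1/2 = 1/2
p1 || p2 = 1/2 || 1/2 = 1/2
(!p3 <-> (p2 <-> p1)) -> (p1 || p2) = 1/2 -> 1/2 = 1/2
p3 -> p1 = 1/2 -> 1/2 = 1/2
!(p3 -> p1) = !1/2 = 1/2
p2 || p3 = 1/2 || 1/2 = 1/2
!(p3 -> p1) <-> (p2 || p3) = 1/2 <-> 1/2 = 1/2
((!p3 <-> (p2 <-> p1)) -> (p1 || p2)) -> (!(p3 -> p1) <-> (p2 || p3)) = 1/2 -> 1/2 = 1/2
!(((!p3 <-> (p2 <-> p1)) -> (p1 || p2)) -> (!(p3 -> p1) <-> (p2 || p3))) = !1/2 = 1/2
(((!(p3 || p3) -> (p3 || (p1 <-> p3))) || (((p2 || p1) || p1) || (p2 -> p2))) <-> (((p2 || p2) <-> p3) <-> ((p2 <-> p2) || p3))) -> !(((!p3 <-> (p2 <-> p1)) -> (p1 || p2)) -> (!(p3 -> p1) <-> (p2 || p3))) = 1/2 -> 1/2 = 1/2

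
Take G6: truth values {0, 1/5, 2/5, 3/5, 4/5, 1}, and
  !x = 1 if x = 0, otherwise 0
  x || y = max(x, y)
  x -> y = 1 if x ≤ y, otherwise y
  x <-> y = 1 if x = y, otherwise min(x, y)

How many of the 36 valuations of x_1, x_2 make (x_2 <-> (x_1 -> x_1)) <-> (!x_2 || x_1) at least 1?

value 1: 5 assignments (counts)
value 4/5: 2 assignments
value 3/5: 4 assignments
value 2/5: 6 assignments
value 1/5: 8 assignments
value 0: 11 assignments
So 5 of the 36 assignments meet the threshold.

5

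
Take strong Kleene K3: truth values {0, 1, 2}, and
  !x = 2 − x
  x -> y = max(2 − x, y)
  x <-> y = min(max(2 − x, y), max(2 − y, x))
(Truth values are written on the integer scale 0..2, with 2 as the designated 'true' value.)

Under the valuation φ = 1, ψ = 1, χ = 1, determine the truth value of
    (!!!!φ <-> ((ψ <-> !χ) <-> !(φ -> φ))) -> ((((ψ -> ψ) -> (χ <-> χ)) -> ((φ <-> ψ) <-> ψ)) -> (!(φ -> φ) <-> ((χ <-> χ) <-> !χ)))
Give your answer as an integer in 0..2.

1

!φ = !1 = 1
!!φ = !1 = 1
!!!φ = !1 = 1
!!!!φ = !1 = 1
!χ = !1 = 1
ψ <-> !χ = 1 <-> 1 = 1
φ -> φ = 1 -> 1 = 1
!(φ -> φ) = !1 = 1
(ψ <-> !χ) <-> !(φ -> φ) = 1 <-> 1 = 1
!!!!φ <-> ((ψ <-> !χ) <-> !(φ -> φ)) = 1 <-> 1 = 1
ψ -> ψ = 1 -> 1 = 1
χ <-> χ = 1 <-> 1 = 1
(ψ -> ψ) -> (χ <-> χ) = 1 -> 1 = 1
φ <-> ψ = 1 <-> 1 = 1
(φ <-> ψ) <-> ψ = 1 <-> 1 = 1
((ψ -> ψ) -> (χ <-> χ)) -> ((φ <-> ψ) <-> ψ) = 1 -> 1 = 1
φ -> φ = 1 -> 1 = 1
!(φ -> φ) = !1 = 1
χ <-> χ = 1 <-> 1 = 1
!χ = !1 = 1
(χ <-> χ) <-> !χ = 1 <-> 1 = 1
!(φ -> φ) <-> ((χ <-> χ) <-> !χ) = 1 <-> 1 = 1
(((ψ -> ψ) -> (χ <-> χ)) -> ((φ <-> ψ) <-> ψ)) -> (!(φ -> φ) <-> ((χ <-> χ) <-> !χ)) = 1 -> 1 = 1
(!!!!φ <-> ((ψ <-> !χ) <-> !(φ -> φ))) -> ((((ψ -> ψ) -> (χ <-> χ)) -> ((φ <-> ψ) <-> ψ)) -> (!(φ -> φ) <-> ((χ <-> χ) <-> !χ))) = 1 -> 1 = 1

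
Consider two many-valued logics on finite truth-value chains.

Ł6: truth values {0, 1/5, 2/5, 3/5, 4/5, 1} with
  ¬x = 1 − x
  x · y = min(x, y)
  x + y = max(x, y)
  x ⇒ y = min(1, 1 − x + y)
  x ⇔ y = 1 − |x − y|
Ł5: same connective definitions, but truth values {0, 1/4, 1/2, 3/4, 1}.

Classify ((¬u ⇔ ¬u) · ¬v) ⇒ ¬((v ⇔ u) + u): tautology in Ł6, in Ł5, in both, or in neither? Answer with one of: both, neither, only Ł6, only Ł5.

neither

In Ł6: at u = 0, v = 0 the value is 0 — not a tautology.
In Ł5: at u = 0, v = 0 the value is 0 — not a tautology.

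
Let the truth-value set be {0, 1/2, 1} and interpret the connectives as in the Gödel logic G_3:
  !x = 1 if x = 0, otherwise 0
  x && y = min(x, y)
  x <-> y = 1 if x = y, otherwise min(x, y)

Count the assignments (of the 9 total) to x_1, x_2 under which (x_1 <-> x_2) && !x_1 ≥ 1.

1

x_1 = 0, x_2 = 0 ↦ 1  ≥
x_1 = 0, x_2 = 1/2 ↦ 0  <
x_1 = 0, x_2 = 1 ↦ 0  <
x_1 = 1/2, x_2 = 0 ↦ 0  <
x_1 = 1/2, x_2 = 1/2 ↦ 0  <
x_1 = 1/2, x_2 = 1 ↦ 0  <
x_1 = 1, x_2 = 0 ↦ 0  <
x_1 = 1, x_2 = 1/2 ↦ 0  <
x_1 = 1, x_2 = 1 ↦ 0  <
So 1 of the 9 assignments meets the threshold.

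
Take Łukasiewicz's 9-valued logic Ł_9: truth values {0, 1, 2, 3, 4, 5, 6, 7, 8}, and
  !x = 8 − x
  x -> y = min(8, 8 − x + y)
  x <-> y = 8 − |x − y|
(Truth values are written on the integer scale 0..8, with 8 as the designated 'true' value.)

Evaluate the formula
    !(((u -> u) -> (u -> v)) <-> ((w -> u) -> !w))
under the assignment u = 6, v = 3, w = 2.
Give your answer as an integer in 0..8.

1

u -> u = 6 -> 6 = 8
u -> v = 6 -> 3 = 5
(u -> u) -> (u -> v) = 8 -> 5 = 5
w -> u = 2 -> 6 = 8
!w = !2 = 6
(w -> u) -> !w = 8 -> 6 = 6
((u -> u) -> (u -> v)) <-> ((w -> u) -> !w) = 5 <-> 6 = 7
!(((u -> u) -> (u -> v)) <-> ((w -> u) -> !w)) = !7 = 1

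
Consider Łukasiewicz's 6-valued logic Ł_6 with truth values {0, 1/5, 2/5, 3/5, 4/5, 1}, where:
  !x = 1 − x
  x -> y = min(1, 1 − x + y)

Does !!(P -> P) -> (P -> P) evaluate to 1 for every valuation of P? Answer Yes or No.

P = 0 ↦ 1
P = 1/5 ↦ 1
P = 2/5 ↦ 1
P = 3/5 ↦ 1
P = 4/5 ↦ 1
P = 1 ↦ 1
Every assignment gives a value ≥ 1.

Yes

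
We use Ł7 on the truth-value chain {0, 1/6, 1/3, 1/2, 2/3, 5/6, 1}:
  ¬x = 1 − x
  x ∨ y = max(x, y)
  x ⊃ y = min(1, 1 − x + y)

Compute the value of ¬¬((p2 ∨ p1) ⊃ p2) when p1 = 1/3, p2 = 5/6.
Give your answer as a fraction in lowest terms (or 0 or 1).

p2 ∨ p1 = 5/6 ∨ 1/3 = 5/6
(p2 ∨ p1) ⊃ p2 = 5/6 ⊃ 5/6 = 1
¬((p2 ∨ p1) ⊃ p2) = ¬1 = 0
¬¬((p2 ∨ p1) ⊃ p2) = ¬0 = 1

1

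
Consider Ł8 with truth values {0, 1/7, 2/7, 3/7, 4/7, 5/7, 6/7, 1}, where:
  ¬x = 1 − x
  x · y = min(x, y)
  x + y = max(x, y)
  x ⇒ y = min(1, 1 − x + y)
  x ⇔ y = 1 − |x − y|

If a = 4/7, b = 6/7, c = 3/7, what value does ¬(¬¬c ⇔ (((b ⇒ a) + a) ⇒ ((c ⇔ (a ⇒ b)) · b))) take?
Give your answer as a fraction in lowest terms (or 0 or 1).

¬c = ¬3/7 = 4/7
¬¬c = ¬4/7 = 3/7
b ⇒ a = 6/7 ⇒ 4/7 = 5/7
(b ⇒ a) + a = 5/7 + 4/7 = 5/7
a ⇒ b = 4/7 ⇒ 6/7 = 1
c ⇔ (a ⇒ b) = 3/7 ⇔ 1 = 3/7
(c ⇔ (a ⇒ b)) · b = 3/7 · 6/7 = 3/7
((b ⇒ a) + a) ⇒ ((c ⇔ (a ⇒ b)) · b) = 5/7 ⇒ 3/7 = 5/7
¬¬c ⇔ (((b ⇒ a) + a) ⇒ ((c ⇔ (a ⇒ b)) · b)) = 3/7 ⇔ 5/7 = 5/7
¬(¬¬c ⇔ (((b ⇒ a) + a) ⇒ ((c ⇔ (a ⇒ b)) · b))) = ¬5/7 = 2/7

2/7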